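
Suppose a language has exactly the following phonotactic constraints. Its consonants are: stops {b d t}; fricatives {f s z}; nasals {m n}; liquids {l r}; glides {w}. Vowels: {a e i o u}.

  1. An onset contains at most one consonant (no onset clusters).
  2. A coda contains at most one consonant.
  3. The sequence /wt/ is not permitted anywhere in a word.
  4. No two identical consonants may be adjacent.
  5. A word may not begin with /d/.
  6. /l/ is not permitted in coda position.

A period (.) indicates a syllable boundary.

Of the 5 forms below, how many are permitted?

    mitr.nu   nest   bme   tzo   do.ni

mitr.nu — violates constraint 2: syllable 1 coda /tr/ has 2 consonants (> 1) → not permitted
nest — violates constraint 2: syllable 1 coda /st/ has 2 consonants (> 1) → not permitted
bme — violates constraint 1: syllable 1 onset /bm/ has 2 consonants (> 1) → not permitted
tzo — violates constraint 1: syllable 1 onset /tz/ has 2 consonants (> 1) → not permitted
do.ni — violates constraint 5: word begins with /d/ → not permitted
No form is permitted → 0.

0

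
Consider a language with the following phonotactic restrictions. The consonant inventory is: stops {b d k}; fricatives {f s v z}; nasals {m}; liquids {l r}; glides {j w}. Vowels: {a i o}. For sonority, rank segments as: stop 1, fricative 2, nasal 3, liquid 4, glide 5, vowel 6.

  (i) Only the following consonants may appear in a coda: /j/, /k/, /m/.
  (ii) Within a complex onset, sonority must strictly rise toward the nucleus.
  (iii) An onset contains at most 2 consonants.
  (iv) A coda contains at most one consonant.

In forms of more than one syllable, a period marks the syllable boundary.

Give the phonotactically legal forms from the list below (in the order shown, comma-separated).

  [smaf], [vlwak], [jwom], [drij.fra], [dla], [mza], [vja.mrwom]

[smaf] — violates constraint (i): syllable 1 coda contains /f/, which is not a licensed coda consonant → phonotactically illegal
[vlwak] — violates constraint (iii): syllable 1 onset /vlw/ has 3 consonants (> 2) → phonotactically illegal
[jwom] — violates constraint (ii): syllable 1 onset /jw/: /j/ (glide, 5) → /w/ (glide, 5) does not rise → phonotactically illegal
[drij.fra] — σ1 onset /dr/ (1→4 rises), coda /j/ ok; σ2 onset /fr/ (2→4 rises), coda /∅/ ok → phonotactically legal
[dla] — σ1 onset /dl/ (1→4 rises), coda /∅/ ok → phonotactically legal
[mza] — violates constraint (ii): syllable 1 onset /mz/: /m/ (nasal, 3) → /z/ (fricative, 2) does not rise → phonotactically illegal
[vja.mrwom] — violates constraint (iii): syllable 2 onset /mrw/ has 3 consonants (> 2) → phonotactically illegal

[drij.fra], [dla]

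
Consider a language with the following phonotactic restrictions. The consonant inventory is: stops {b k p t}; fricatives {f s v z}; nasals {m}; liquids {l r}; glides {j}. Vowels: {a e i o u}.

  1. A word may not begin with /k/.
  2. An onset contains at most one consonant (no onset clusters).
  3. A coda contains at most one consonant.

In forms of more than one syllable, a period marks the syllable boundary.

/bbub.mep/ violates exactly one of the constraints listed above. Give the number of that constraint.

2

/bbub.mep/: syllable 1 onset /bb/ has 2 consonants (> 1).
This is a violation of constraint 2: "An onset contains at most one consonant (no onset clusters)."
The remaining constraints (1, 3) are satisfied.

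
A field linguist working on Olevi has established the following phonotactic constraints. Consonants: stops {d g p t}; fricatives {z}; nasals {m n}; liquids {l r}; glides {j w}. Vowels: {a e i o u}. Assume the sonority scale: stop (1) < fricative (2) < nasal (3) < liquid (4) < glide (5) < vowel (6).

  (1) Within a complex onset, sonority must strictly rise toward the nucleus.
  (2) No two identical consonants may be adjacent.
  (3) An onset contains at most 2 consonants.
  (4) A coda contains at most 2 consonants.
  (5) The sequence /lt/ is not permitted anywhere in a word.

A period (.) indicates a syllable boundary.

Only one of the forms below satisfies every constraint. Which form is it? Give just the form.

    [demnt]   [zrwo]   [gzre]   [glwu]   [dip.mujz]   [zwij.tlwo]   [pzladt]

[dip.mujz]

[demnt] — violates constraint 4: syllable 1 coda /mnt/ has 3 consonants (> 2) → illicit
[zrwo] — violates constraint 3: syllable 1 onset /zrw/ has 3 consonants (> 2) → illicit
[gzre] — violates constraint 3: syllable 1 onset /gzr/ has 3 consonants (> 2) → illicit
[glwu] — violates constraint 3: syllable 1 onset /glw/ has 3 consonants (> 2) → illicit
[dip.mujz] — σ1 onset /d/, coda /p/ ok; σ2 onset /m/, coda /jz/ (2C) ok → licit
[zwij.tlwo] — violates constraint 3: syllable 2 onset /tlw/ has 3 consonants (> 2) → illicit
[pzladt] — violates constraint 3: syllable 1 onset /pzl/ has 3 consonants (> 2) → illicit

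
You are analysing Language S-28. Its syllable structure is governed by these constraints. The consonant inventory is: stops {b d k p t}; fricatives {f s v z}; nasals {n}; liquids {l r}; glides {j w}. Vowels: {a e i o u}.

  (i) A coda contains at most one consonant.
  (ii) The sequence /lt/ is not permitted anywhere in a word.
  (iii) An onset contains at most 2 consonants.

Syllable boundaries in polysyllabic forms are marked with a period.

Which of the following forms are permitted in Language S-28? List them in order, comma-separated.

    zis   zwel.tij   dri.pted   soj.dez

zis — σ1 onset /z/, coda /s/ ok → permitted
zwel.tij — violates constraint (ii): contains banned sequence /lt/ → not permitted
dri.pted — σ1 onset /dr/ (2C), coda /∅/ ok; σ2 onset /pt/ (2C), coda /d/ ok → permitted
soj.dez — σ1 onset /s/, coda /j/ ok; σ2 onset /d/, coda /z/ ok → permitted

zis, dri.pted, soj.dez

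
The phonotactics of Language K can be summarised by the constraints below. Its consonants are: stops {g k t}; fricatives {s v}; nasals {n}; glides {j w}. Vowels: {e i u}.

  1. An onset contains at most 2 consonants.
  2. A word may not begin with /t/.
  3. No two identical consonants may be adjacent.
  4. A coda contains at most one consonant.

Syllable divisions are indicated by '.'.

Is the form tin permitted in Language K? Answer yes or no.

no

tin — violates constraint 2: word begins with /t/ → not permitted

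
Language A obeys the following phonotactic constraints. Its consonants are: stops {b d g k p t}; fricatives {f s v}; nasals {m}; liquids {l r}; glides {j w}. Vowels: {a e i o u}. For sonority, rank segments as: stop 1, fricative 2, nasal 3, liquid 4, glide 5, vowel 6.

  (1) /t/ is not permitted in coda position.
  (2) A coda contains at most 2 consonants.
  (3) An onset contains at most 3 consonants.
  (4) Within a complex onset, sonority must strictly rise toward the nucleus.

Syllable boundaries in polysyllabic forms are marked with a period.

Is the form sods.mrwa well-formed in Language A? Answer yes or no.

yes

sods.mrwa — σ1 onset /s/, coda /ds/ (2C) ok; σ2 onset /mrw/ (3→4→5 rises), coda /∅/ ok → well-formed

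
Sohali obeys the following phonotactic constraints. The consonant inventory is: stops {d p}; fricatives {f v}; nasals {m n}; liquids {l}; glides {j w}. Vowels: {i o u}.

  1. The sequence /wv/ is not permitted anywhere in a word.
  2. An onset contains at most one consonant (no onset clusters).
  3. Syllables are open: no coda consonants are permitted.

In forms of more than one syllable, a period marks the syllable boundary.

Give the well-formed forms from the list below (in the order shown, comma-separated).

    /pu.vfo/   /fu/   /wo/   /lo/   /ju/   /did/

/fu/, /wo/, /lo/, /ju/

/pu.vfo/ — violates constraint 2: syllable 2 onset /vf/ has 2 consonants (> 1) → ill-formed
/fu/ — σ1 onset /f/, coda /∅/ ok → well-formed
/wo/ — σ1 onset /w/, coda /∅/ ok → well-formed
/lo/ — σ1 onset /l/, coda /∅/ ok → well-formed
/ju/ — σ1 onset /j/, coda /∅/ ok → well-formed
/did/ — violates constraint 3: syllable 1 coda /d/ has 1 consonant (> 0) → ill-formed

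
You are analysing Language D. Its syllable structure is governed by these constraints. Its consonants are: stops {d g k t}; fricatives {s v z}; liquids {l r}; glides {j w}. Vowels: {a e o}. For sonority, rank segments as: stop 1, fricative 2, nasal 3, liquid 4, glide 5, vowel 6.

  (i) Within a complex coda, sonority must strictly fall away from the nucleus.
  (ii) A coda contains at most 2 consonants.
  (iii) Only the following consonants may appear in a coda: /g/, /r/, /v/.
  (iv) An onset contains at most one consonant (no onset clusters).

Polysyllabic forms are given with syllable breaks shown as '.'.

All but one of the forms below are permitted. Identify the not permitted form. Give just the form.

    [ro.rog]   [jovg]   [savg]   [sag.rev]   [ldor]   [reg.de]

[ldor]

[ro.rog] — σ1 onset /r/, coda /∅/ ok; σ2 onset /r/, coda /g/ ok → permitted
[jovg] — σ1 onset /j/, coda /vg/ (2→1 falls) ok → permitted
[savg] — σ1 onset /s/, coda /vg/ (2→1 falls) ok → permitted
[sag.rev] — σ1 onset /s/, coda /g/ ok; σ2 onset /r/, coda /v/ ok → permitted
[ldor] — violates constraint (iv): syllable 1 onset /ld/ has 2 consonants (> 1) → not permitted
[reg.de] — σ1 onset /r/, coda /g/ ok; σ2 onset /d/, coda /∅/ ok → permitted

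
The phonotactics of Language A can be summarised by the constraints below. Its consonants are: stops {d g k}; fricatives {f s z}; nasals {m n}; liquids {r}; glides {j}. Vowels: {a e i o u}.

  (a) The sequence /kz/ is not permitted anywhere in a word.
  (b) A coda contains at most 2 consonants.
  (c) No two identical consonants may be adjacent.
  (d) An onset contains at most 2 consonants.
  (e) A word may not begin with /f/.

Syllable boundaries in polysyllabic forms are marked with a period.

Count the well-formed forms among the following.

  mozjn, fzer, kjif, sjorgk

1

mozjn — violates constraint (b): syllable 1 coda /zjn/ has 3 consonants (> 2) → ill-formed
fzer — violates constraint (e): word begins with /f/ → ill-formed
kjif — σ1 onset /kj/ (2C), coda /f/ ok → well-formed
sjorgk — violates constraint (b): syllable 1 coda /rgk/ has 3 consonants (> 2) → ill-formed
Well-formed: kjif → 1.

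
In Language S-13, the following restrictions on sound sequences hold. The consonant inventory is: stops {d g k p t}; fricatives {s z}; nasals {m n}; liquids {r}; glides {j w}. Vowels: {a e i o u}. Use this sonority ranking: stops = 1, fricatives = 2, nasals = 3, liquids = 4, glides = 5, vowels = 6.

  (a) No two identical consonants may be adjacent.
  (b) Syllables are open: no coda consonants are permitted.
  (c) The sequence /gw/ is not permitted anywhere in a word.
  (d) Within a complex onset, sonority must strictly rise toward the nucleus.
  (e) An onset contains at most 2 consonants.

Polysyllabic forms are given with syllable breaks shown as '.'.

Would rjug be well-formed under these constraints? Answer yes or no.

no

rjug — violates constraint (b): syllable 1 coda /g/ has 1 consonant (> 0) → ill-formed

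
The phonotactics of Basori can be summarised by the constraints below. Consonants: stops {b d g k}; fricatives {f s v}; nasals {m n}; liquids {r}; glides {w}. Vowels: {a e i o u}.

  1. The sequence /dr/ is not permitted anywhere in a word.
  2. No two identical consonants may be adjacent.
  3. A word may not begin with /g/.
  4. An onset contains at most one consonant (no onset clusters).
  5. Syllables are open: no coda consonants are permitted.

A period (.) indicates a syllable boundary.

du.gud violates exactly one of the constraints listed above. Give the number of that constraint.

du.gud: syllable 2 coda /d/ has 1 consonant (> 0).
This is a violation of constraint 5: "Syllables are open: no coda consonants are permitted."
The remaining constraints (1, 2, 3, 4) are satisfied.

5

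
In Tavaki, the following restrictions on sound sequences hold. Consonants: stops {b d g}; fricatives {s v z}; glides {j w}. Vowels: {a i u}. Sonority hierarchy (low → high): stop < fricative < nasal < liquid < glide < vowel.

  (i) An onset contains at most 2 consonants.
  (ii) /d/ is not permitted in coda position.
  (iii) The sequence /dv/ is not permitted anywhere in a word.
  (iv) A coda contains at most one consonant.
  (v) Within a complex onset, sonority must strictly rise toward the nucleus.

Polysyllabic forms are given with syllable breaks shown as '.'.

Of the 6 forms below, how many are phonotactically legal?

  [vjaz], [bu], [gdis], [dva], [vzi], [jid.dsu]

[vjaz] — σ1 onset /vj/ (2→5 rises), coda /z/ ok → phonotactically legal
[bu] — σ1 onset /b/, coda /∅/ ok → phonotactically legal
[gdis] — violates constraint (v): syllable 1 onset /gd/: /g/ (stop, 1) → /d/ (stop, 1) does not rise → phonotactically illegal
[dva] — violates constraint (iii): contains banned sequence /dv/ → phonotactically illegal
[vzi] — violates constraint (v): syllable 1 onset /vz/: /v/ (fricative, 2) → /z/ (fricative, 2) does not rise → phonotactically illegal
[jid.dsu] — violates constraint (ii): syllable 1 coda contains /d/ → phonotactically illegal
Phonotactically legal: [vjaz], [bu] → 2.

2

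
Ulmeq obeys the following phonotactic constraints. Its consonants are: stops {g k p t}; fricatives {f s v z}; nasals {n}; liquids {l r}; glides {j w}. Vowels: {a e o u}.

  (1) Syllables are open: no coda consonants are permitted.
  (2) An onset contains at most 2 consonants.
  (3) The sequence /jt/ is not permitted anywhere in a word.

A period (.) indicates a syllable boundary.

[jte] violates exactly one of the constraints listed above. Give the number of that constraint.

[jte]: contains banned sequence /jt/.
This is a violation of constraint 3: "The sequence /jt/ is not permitted anywhere in a word."
The remaining constraints (1, 2) are satisfied.

3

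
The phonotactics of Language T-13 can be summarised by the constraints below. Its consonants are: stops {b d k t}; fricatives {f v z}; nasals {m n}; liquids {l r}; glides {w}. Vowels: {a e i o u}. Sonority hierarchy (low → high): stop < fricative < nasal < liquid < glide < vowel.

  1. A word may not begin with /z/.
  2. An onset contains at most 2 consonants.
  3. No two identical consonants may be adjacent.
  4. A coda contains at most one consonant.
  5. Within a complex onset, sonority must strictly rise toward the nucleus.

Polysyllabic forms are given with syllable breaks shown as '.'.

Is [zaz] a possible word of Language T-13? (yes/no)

[zaz] — violates constraint 1: word begins with /z/ → ill-formed

no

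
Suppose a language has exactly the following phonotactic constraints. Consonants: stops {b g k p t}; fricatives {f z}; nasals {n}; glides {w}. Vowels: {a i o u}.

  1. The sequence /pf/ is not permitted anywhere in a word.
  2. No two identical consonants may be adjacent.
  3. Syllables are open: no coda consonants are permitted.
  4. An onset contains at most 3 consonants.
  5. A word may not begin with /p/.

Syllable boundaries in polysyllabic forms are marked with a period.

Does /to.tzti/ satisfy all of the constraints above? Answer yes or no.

/to.tzti/ — σ1 onset /t/, coda /∅/ ok; σ2 onset /tzt/ (3C), coda /∅/ ok → permitted

yes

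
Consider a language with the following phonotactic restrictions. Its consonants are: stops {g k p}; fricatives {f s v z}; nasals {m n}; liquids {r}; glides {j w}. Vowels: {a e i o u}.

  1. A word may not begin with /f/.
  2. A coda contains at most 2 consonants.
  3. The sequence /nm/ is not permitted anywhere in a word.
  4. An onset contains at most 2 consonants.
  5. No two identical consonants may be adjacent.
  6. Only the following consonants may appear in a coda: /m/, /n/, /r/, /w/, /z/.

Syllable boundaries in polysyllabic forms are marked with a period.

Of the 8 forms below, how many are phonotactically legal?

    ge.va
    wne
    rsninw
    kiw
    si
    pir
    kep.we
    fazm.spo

5

ge.va — σ1 onset /g/, coda /∅/ ok; σ2 onset /v/, coda /∅/ ok → phonotactically legal
wne — σ1 onset /wn/ (2C), coda /∅/ ok → phonotactically legal
rsninw — violates constraint 4: syllable 1 onset /rsn/ has 3 consonants (> 2) → phonotactically illegal
kiw — σ1 onset /k/, coda /w/ ok → phonotactically legal
si — σ1 onset /s/, coda /∅/ ok → phonotactically legal
pir — σ1 onset /p/, coda /r/ ok → phonotactically legal
kep.we — violates constraint 6: syllable 1 coda contains /p/, which is not a licensed coda consonant → phonotactically illegal
fazm.spo — violates constraint 1: word begins with /f/ → phonotactically illegal
Phonotactically legal: ge.va, wne, kiw, si, pir → 5.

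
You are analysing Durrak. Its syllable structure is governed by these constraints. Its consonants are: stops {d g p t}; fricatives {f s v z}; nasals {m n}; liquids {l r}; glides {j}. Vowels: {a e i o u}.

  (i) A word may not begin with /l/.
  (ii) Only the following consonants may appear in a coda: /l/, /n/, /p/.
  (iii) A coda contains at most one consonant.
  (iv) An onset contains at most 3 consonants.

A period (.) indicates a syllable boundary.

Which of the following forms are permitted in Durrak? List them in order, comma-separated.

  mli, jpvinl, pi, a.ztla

mli — σ1 onset /ml/ (2C), coda /∅/ ok → permitted
jpvinl — violates constraint (iii): syllable 1 coda /nl/ has 2 consonants (> 1) → not permitted
pi — σ1 onset /p/, coda /∅/ ok → permitted
a.ztla — σ1 onset /∅/, coda /∅/ ok; σ2 onset /ztl/ (3C), coda /∅/ ok → permitted

mli, pi, a.ztla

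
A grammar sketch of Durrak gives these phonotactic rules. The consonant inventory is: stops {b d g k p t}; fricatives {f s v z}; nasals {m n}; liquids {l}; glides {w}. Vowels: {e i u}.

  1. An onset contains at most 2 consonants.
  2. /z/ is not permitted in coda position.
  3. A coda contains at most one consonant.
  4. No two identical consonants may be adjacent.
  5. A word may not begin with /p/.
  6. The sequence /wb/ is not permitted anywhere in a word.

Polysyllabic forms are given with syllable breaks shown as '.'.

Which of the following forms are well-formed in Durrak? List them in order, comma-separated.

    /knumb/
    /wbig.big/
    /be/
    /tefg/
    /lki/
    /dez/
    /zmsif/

/knumb/ — violates constraint 3: syllable 1 coda /mb/ has 2 consonants (> 1) → ill-formed
/wbig.big/ — violates constraint 6: contains banned sequence /wb/ → ill-formed
/be/ — σ1 onset /b/, coda /∅/ ok → well-formed
/tefg/ — violates constraint 3: syllable 1 coda /fg/ has 2 consonants (> 1) → ill-formed
/lki/ — σ1 onset /lk/ (2C), coda /∅/ ok → well-formed
/dez/ — violates constraint 2: syllable 1 coda contains /z/ → ill-formed
/zmsif/ — violates constraint 1: syllable 1 onset /zms/ has 3 consonants (> 2) → ill-formed

/be/, /lki/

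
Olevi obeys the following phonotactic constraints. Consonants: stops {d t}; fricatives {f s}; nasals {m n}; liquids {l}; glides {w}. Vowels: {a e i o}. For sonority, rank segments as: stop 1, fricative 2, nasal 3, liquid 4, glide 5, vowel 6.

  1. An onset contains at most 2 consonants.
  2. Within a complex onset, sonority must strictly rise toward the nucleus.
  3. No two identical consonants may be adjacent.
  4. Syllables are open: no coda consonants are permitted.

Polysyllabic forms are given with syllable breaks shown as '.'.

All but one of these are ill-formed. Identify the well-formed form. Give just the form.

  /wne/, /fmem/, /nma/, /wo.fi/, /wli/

/wo.fi/

/wne/ — violates constraint 2: syllable 1 onset /wn/: /w/ (glide, 5) → /n/ (nasal, 3) does not rise → ill-formed
/fmem/ — violates constraint 4: syllable 1 coda /m/ has 1 consonant (> 0) → ill-formed
/nma/ — violates constraint 2: syllable 1 onset /nm/: /n/ (nasal, 3) → /m/ (nasal, 3) does not rise → ill-formed
/wo.fi/ — σ1 onset /w/, coda /∅/ ok; σ2 onset /f/, coda /∅/ ok → well-formed
/wli/ — violates constraint 2: syllable 1 onset /wl/: /w/ (glide, 5) → /l/ (liquid, 4) does not rise → ill-formed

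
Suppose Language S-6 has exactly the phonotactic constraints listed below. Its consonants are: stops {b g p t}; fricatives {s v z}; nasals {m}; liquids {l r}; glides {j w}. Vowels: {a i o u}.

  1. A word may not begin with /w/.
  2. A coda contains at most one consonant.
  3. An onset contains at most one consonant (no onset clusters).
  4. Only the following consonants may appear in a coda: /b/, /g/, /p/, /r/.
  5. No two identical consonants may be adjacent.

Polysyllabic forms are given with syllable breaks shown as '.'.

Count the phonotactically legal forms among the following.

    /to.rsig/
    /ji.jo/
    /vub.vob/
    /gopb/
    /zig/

3

/to.rsig/ — violates constraint 3: syllable 2 onset /rs/ has 2 consonants (> 1) → phonotactically illegal
/ji.jo/ — σ1 onset /j/, coda /∅/ ok; σ2 onset /j/, coda /∅/ ok → phonotactically legal
/vub.vob/ — σ1 onset /v/, coda /b/ ok; σ2 onset /v/, coda /b/ ok → phonotactically legal
/gopb/ — violates constraint 2: syllable 1 coda /pb/ has 2 consonants (> 1) → phonotactically illegal
/zig/ — σ1 onset /z/, coda /g/ ok → phonotactically legal
Phonotactically legal: /ji.jo/, /vub.vob/, /zig/ → 3.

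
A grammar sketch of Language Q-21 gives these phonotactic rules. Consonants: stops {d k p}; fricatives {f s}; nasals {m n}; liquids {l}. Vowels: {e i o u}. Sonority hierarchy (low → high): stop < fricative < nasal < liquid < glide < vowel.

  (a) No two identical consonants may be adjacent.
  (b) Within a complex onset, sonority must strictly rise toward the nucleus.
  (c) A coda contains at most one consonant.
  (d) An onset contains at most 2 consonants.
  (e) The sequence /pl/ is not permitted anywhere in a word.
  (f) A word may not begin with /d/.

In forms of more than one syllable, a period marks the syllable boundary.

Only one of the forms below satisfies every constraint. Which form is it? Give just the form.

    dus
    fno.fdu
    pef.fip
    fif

fif

dus — violates constraint (f): word begins with /d/ → illicit
fno.fdu — violates constraint (b): syllable 2 onset /fd/: /f/ (fricative, 2) → /d/ (stop, 1) does not rise → illicit
pef.fip — violates constraint (a): adjacent identical consonants /ff/ → illicit
fif — σ1 onset /f/, coda /f/ ok → licit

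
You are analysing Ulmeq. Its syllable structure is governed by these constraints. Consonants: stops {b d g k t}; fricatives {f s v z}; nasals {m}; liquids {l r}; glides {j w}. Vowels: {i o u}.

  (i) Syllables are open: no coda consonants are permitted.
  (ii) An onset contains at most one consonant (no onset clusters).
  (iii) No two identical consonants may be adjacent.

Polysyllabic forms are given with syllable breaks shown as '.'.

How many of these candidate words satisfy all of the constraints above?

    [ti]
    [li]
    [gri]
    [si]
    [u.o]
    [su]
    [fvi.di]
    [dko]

[ti] — σ1 onset /t/, coda /∅/ ok → phonotactically legal
[li] — σ1 onset /l/, coda /∅/ ok → phonotactically legal
[gri] — violates constraint (ii): syllable 1 onset /gr/ has 2 consonants (> 1) → phonotactically illegal
[si] — σ1 onset /s/, coda /∅/ ok → phonotactically legal
[u.o] — σ1 onset /∅/, coda /∅/ ok; σ2 onset /∅/, coda /∅/ ok → phonotactically legal
[su] — σ1 onset /s/, coda /∅/ ok → phonotactically legal
[fvi.di] — violates constraint (ii): syllable 1 onset /fv/ has 2 consonants (> 1) → phonotactically illegal
[dko] — violates constraint (ii): syllable 1 onset /dk/ has 2 consonants (> 1) → phonotactically illegal
Phonotactically legal: [ti], [li], [si], [u.o], [su] → 5.

5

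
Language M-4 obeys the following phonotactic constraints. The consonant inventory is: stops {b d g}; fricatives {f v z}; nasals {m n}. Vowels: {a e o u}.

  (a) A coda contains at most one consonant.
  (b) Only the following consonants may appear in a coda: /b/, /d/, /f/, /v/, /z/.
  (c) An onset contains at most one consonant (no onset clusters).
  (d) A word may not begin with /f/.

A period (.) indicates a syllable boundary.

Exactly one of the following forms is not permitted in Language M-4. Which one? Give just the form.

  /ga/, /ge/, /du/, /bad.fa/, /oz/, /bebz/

/ga/ — σ1 onset /g/, coda /∅/ ok → permitted
/ge/ — σ1 onset /g/, coda /∅/ ok → permitted
/du/ — σ1 onset /d/, coda /∅/ ok → permitted
/bad.fa/ — σ1 onset /b/, coda /d/ ok; σ2 onset /f/, coda /∅/ ok → permitted
/oz/ — σ1 onset /∅/, coda /z/ ok → permitted
/bebz/ — violates constraint (a): syllable 1 coda /bz/ has 2 consonants (> 1) → not permitted

/bebz/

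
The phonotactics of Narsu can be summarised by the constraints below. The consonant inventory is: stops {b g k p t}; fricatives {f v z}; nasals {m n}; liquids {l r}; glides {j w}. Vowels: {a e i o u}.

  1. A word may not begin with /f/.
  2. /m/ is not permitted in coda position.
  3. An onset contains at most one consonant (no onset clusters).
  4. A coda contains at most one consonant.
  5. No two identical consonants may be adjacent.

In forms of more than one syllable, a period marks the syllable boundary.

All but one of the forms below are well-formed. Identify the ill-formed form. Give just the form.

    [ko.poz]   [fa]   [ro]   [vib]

[ko.poz] — σ1 onset /k/, coda /∅/ ok; σ2 onset /p/, coda /z/ ok → well-formed
[fa] — violates constraint 1: word begins with /f/ → ill-formed
[ro] — σ1 onset /r/, coda /∅/ ok → well-formed
[vib] — σ1 onset /v/, coda /b/ ok → well-formed

[fa]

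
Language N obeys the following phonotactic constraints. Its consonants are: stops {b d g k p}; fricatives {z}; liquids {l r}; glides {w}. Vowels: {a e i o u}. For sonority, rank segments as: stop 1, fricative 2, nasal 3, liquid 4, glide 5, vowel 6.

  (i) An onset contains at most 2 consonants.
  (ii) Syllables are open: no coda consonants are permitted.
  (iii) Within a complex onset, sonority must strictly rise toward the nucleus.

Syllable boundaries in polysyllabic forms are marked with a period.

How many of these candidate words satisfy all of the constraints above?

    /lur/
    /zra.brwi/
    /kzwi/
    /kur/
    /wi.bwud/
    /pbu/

0

/lur/ — violates constraint (ii): syllable 1 coda /r/ has 1 consonant (> 0) → phonotactically illegal
/zra.brwi/ — violates constraint (i): syllable 2 onset /brw/ has 3 consonants (> 2) → phonotactically illegal
/kzwi/ — violates constraint (i): syllable 1 onset /kzw/ has 3 consonants (> 2) → phonotactically illegal
/kur/ — violates constraint (ii): syllable 1 coda /r/ has 1 consonant (> 0) → phonotactically illegal
/wi.bwud/ — violates constraint (ii): syllable 2 coda /d/ has 1 consonant (> 0) → phonotactically illegal
/pbu/ — violates constraint (iii): syllable 1 onset /pb/: /p/ (stop, 1) → /b/ (stop, 1) does not rise → phonotactically illegal
No form is phonotactically legal → 0.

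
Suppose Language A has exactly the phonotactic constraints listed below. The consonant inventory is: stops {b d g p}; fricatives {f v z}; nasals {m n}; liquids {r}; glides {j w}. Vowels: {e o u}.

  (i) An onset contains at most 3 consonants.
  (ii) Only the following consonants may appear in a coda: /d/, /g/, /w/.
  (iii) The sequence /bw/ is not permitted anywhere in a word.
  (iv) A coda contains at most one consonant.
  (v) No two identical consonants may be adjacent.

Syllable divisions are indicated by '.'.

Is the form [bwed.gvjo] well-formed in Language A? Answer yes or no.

no

[bwed.gvjo] — violates constraint (iii): contains banned sequence /bw/ → ill-formed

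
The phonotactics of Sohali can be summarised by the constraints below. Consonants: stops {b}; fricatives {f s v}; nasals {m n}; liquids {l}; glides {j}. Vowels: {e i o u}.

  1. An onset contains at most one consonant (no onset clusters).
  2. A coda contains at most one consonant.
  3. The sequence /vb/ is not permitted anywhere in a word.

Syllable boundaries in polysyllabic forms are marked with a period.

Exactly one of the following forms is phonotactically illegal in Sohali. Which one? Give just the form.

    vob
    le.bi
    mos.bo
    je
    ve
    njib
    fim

njib

vob — σ1 onset /v/, coda /b/ ok → phonotactically legal
le.bi — σ1 onset /l/, coda /∅/ ok; σ2 onset /b/, coda /∅/ ok → phonotactically legal
mos.bo — σ1 onset /m/, coda /s/ ok; σ2 onset /b/, coda /∅/ ok → phonotactically legal
je — σ1 onset /j/, coda /∅/ ok → phonotactically legal
ve — σ1 onset /v/, coda /∅/ ok → phonotactically legal
njib — violates constraint 1: syllable 1 onset /nj/ has 2 consonants (> 1) → phonotactically illegal
fim — σ1 onset /f/, coda /m/ ok → phonotactically legal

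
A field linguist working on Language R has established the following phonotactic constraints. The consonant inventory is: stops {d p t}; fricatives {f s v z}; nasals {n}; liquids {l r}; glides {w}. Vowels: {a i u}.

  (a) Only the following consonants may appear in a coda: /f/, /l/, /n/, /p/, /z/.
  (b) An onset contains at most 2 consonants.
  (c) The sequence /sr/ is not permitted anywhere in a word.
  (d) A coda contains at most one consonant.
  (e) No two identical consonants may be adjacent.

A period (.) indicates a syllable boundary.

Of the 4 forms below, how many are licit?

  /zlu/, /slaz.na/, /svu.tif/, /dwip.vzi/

4

/zlu/ — σ1 onset /zl/ (2C), coda /∅/ ok → licit
/slaz.na/ — σ1 onset /sl/ (2C), coda /z/ ok; σ2 onset /n/, coda /∅/ ok → licit
/svu.tif/ — σ1 onset /sv/ (2C), coda /∅/ ok; σ2 onset /t/, coda /f/ ok → licit
/dwip.vzi/ — σ1 onset /dw/ (2C), coda /p/ ok; σ2 onset /vz/ (2C), coda /∅/ ok → licit
Licit: /zlu/, /slaz.na/, /svu.tif/, /dwip.vzi/ → 4.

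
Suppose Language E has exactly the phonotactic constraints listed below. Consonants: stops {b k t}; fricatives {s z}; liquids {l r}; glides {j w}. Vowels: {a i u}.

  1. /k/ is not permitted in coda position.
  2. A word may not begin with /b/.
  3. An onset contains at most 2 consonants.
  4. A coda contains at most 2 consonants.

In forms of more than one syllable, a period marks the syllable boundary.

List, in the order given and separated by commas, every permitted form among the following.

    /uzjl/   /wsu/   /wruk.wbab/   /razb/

/wsu/, /razb/

/uzjl/ — violates constraint 4: syllable 1 coda /zjl/ has 3 consonants (> 2) → not permitted
/wsu/ — σ1 onset /ws/ (2C), coda /∅/ ok → permitted
/wruk.wbab/ — violates constraint 1: syllable 1 coda contains /k/ → not permitted
/razb/ — σ1 onset /r/, coda /zb/ (2C) ok → permitted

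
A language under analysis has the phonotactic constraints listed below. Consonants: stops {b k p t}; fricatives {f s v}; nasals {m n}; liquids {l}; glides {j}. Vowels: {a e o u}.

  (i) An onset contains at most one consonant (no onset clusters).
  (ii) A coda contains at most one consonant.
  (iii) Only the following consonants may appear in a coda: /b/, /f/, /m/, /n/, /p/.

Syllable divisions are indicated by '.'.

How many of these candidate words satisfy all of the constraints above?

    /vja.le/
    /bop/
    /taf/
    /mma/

2

/vja.le/ — violates constraint (i): syllable 1 onset /vj/ has 2 consonants (> 1) → ill-formed
/bop/ — σ1 onset /b/, coda /p/ ok → well-formed
/taf/ — σ1 onset /t/, coda /f/ ok → well-formed
/mma/ — violates constraint (i): syllable 1 onset /mm/ has 2 consonants (> 1) → ill-formed
Well-formed: /bop/, /taf/ → 2.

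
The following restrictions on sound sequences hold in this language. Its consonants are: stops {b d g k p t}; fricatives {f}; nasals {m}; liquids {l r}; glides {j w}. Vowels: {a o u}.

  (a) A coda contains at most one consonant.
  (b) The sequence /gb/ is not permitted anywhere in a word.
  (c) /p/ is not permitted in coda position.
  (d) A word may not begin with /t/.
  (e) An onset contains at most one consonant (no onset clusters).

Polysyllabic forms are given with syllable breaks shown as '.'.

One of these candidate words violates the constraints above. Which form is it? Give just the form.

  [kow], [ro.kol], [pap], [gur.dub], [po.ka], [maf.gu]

[kow] — σ1 onset /k/, coda /w/ ok → phonotactically legal
[ro.kol] — σ1 onset /r/, coda /∅/ ok; σ2 onset /k/, coda /l/ ok → phonotactically legal
[pap] — violates constraint (c): syllable 1 coda contains /p/ → phonotactically illegal
[gur.dub] — σ1 onset /g/, coda /r/ ok; σ2 onset /d/, coda /b/ ok → phonotactically legal
[po.ka] — σ1 onset /p/, coda /∅/ ok; σ2 onset /k/, coda /∅/ ok → phonotactically legal
[maf.gu] — σ1 onset /m/, coda /f/ ok; σ2 onset /g/, coda /∅/ ok → phonotactically legal

[pap]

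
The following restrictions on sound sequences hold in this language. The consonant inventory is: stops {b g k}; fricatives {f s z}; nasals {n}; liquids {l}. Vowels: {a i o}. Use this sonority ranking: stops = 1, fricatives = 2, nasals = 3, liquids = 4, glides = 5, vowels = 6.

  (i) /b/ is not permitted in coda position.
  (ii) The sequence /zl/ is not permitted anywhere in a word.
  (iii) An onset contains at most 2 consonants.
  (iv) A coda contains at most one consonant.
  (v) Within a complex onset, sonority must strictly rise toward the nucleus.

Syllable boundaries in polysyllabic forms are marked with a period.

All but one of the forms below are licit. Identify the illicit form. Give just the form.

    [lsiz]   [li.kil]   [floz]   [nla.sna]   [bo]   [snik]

[lsiz]

[lsiz] — violates constraint (v): syllable 1 onset /ls/: /l/ (liquid, 4) → /s/ (fricative, 2) does not rise → illicit
[li.kil] — σ1 onset /l/, coda /∅/ ok; σ2 onset /k/, coda /l/ ok → licit
[floz] — σ1 onset /fl/ (2→4 rises), coda /z/ ok → licit
[nla.sna] — σ1 onset /nl/ (3→4 rises), coda /∅/ ok; σ2 onset /sn/ (2→3 rises), coda /∅/ ok → licit
[bo] — σ1 onset /b/, coda /∅/ ok → licit
[snik] — σ1 onset /sn/ (2→3 rises), coda /k/ ok → licit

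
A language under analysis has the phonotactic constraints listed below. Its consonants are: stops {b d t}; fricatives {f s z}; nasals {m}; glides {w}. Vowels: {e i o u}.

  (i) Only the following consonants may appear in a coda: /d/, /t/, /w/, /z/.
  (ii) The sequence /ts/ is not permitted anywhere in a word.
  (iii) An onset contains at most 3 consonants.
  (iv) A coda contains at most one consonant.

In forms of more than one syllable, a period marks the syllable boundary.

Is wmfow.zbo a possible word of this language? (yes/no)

wmfow.zbo — σ1 onset /wmf/ (3C), coda /w/ ok; σ2 onset /zb/ (2C), coda /∅/ ok → well-formed

yes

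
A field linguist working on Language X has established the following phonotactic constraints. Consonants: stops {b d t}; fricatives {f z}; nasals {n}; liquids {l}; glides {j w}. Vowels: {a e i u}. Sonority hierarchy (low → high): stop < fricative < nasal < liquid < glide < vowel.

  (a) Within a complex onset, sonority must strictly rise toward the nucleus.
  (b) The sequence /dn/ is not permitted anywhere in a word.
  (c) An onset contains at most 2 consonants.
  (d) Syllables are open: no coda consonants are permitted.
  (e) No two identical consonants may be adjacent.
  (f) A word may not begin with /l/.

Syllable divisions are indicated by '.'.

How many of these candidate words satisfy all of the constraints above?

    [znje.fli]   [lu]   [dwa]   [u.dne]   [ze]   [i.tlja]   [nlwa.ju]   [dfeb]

[znje.fli] — violates constraint (c): syllable 1 onset /znj/ has 3 consonants (> 2) → illicit
[lu] — violates constraint (f): word begins with /l/ → illicit
[dwa] — σ1 onset /dw/ (1→5 rises), coda /∅/ ok → licit
[u.dne] — violates constraint (b): contains banned sequence /dn/ → illicit
[ze] — σ1 onset /z/, coda /∅/ ok → licit
[i.tlja] — violates constraint (c): syllable 2 onset /tlj/ has 3 consonants (> 2) → illicit
[nlwa.ju] — violates constraint (c): syllable 1 onset /nlw/ has 3 consonants (> 2) → illicit
[dfeb] — violates constraint (d): syllable 1 coda /b/ has 1 consonant (> 0) → illicit
Licit: [dwa], [ze] → 2.

2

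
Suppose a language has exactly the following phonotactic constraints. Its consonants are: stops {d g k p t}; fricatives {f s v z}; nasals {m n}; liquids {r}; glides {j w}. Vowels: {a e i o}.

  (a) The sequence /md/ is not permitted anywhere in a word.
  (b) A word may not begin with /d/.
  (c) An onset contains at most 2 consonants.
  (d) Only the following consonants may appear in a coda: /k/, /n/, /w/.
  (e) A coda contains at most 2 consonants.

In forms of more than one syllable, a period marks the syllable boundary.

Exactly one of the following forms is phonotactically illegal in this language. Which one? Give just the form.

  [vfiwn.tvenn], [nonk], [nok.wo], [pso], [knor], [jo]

[knor]

[vfiwn.tvenn] — σ1 onset /vf/ (2C), coda /wn/ (2C) ok; σ2 onset /tv/ (2C), coda /nn/ (2C) ok → phonotactically legal
[nonk] — σ1 onset /n/, coda /nk/ (2C) ok → phonotactically legal
[nok.wo] — σ1 onset /n/, coda /k/ ok; σ2 onset /w/, coda /∅/ ok → phonotactically legal
[pso] — σ1 onset /ps/ (2C), coda /∅/ ok → phonotactically legal
[knor] — violates constraint (d): syllable 1 coda contains /r/, which is not a licensed coda consonant → phonotactically illegal
[jo] — σ1 onset /j/, coda /∅/ ok → phonotactically legal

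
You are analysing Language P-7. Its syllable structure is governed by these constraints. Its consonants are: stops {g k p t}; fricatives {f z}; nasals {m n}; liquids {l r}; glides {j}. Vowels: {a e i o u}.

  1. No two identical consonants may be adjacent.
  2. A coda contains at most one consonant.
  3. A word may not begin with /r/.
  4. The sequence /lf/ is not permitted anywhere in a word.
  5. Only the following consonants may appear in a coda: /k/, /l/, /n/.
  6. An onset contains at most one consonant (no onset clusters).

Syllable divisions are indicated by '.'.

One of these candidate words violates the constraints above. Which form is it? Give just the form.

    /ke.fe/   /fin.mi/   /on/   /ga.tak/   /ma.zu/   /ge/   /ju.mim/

/ke.fe/ — σ1 onset /k/, coda /∅/ ok; σ2 onset /f/, coda /∅/ ok → phonotactically legal
/fin.mi/ — σ1 onset /f/, coda /n/ ok; σ2 onset /m/, coda /∅/ ok → phonotactically legal
/on/ — σ1 onset /∅/, coda /n/ ok → phonotactically legal
/ga.tak/ — σ1 onset /g/, coda /∅/ ok; σ2 onset /t/, coda /k/ ok → phonotactically legal
/ma.zu/ — σ1 onset /m/, coda /∅/ ok; σ2 onset /z/, coda /∅/ ok → phonotactically legal
/ge/ — σ1 onset /g/, coda /∅/ ok → phonotactically legal
/ju.mim/ — violates constraint 5: syllable 2 coda contains /m/, which is not a licensed coda consonant → phonotactically illegal

/ju.mim/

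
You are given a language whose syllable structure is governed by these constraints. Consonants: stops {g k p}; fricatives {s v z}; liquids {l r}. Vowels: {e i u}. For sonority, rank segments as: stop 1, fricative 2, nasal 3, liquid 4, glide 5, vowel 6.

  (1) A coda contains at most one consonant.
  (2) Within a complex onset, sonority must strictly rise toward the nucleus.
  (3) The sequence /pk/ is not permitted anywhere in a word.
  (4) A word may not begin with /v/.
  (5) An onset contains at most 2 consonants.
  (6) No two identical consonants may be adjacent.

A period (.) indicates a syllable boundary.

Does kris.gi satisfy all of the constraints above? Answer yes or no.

kris.gi — σ1 onset /kr/ (1→4 rises), coda /s/ ok; σ2 onset /g/, coda /∅/ ok → phonotactically legal

yes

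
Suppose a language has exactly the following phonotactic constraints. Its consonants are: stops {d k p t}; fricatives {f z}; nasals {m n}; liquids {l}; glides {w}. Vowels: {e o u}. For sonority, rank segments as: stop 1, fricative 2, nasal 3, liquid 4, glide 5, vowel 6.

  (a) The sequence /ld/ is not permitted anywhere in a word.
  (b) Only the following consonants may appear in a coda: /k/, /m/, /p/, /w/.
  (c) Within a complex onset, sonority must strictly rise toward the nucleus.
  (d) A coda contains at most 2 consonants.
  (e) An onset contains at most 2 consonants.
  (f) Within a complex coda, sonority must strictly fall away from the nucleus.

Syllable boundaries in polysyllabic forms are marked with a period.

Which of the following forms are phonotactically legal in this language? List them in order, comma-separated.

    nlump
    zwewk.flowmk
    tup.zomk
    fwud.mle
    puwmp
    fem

nlump, tup.zomk, fem

nlump — σ1 onset /nl/ (3→4 rises), coda /mp/ (3→1 falls) ok → phonotactically legal
zwewk.flowmk — violates constraint (d): syllable 2 coda /wmk/ has 3 consonants (> 2) → phonotactically illegal
tup.zomk — σ1 onset /t/, coda /p/ ok; σ2 onset /z/, coda /mk/ (3→1 falls) ok → phonotactically legal
fwud.mle — violates constraint (b): syllable 1 coda contains /d/, which is not a licensed coda consonant → phonotactically illegal
puwmp — violates constraint (d): syllable 1 coda /wmp/ has 3 consonants (> 2) → phonotactically illegal
fem — σ1 onset /f/, coda /m/ ok → phonotactically legal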